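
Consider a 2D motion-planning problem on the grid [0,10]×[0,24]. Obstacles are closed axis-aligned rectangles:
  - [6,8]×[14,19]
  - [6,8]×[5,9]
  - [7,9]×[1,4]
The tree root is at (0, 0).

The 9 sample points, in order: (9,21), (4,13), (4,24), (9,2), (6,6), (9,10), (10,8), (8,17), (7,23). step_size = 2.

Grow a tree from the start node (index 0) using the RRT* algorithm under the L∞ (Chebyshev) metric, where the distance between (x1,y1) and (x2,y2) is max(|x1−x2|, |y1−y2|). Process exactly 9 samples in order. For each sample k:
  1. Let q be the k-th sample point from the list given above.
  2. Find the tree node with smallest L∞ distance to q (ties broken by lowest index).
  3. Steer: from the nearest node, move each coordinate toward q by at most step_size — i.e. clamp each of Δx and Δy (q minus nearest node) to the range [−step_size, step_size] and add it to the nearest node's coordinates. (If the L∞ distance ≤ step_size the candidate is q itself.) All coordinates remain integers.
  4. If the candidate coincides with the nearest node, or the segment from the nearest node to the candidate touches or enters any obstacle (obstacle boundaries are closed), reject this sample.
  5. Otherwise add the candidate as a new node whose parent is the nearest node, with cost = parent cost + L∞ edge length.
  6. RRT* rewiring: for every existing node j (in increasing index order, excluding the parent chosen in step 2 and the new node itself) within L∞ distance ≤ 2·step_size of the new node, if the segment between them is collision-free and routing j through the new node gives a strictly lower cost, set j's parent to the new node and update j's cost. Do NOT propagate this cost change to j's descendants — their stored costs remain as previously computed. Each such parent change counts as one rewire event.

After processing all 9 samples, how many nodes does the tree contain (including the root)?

1. q=(9,21) nearest=0 d=21 new=(2,2) → add node 1 parent=0 cost=2
2. q=(4,13) nearest=1 d=11 new=(4,4) → add node 2 parent=1 cost=4
3. q=(4,24) nearest=2 d=20 new=(4,6) → add node 3 parent=2 cost=6
4. q=(9,2) nearest=2 d=5 new=(6,2) → add node 4 parent=2 cost=6
5. q=(6,6) nearest=2 d=2 new=(6,6) → blocked by [6,8]×[5,9], reject
6. q=(9,10) nearest=3 d=5 new=(6,8) → blocked by [6,8]×[5,9], reject
7. q=(10,8) nearest=2 d=6 new=(6,6) → blocked by [6,8]×[5,9], reject
8. q=(8,17) nearest=3 d=11 new=(6,8) → blocked by [6,8]×[5,9], reject
9. q=(7,23) nearest=3 d=17 new=(6,8) → blocked by [6,8]×[5,9], reject

Node count: 5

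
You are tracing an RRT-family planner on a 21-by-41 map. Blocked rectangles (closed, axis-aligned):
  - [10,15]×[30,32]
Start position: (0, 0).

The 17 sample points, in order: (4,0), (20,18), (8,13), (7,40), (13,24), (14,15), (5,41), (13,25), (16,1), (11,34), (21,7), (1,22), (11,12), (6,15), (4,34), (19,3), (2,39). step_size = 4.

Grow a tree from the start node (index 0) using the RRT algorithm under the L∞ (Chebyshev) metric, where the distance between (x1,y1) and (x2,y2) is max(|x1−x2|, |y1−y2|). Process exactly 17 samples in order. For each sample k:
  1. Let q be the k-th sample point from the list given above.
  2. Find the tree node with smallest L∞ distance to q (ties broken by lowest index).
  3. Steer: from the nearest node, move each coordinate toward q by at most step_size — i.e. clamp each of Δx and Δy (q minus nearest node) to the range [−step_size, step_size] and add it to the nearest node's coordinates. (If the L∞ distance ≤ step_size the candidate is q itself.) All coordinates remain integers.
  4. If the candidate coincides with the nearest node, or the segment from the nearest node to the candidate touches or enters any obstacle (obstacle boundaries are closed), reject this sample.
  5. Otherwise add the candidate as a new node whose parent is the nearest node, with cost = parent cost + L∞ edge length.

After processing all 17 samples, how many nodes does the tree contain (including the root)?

1. q=(4,0) nearest=0 d=4 new=(4,0) → add node 1 parent=0 cost=4
2. q=(20,18) nearest=1 d=18 new=(8,4) → add node 2 parent=1 cost=8
3. q=(8,13) nearest=2 d=9 new=(8,8) → add node 3 parent=2 cost=12
4. q=(7,40) nearest=3 d=32 new=(7,12) → add node 4 parent=3 cost=16
5. q=(13,24) nearest=4 d=12 new=(11,16) → add node 5 parent=4 cost=20
6. q=(14,15) nearest=5 d=3 new=(14,15) → add node 6 parent=5 cost=23
7. q=(5,41) nearest=5 d=25 new=(7,20) → add node 7 parent=5 cost=24
8. q=(13,25) nearest=7 d=6 new=(11,24) → add node 8 parent=7 cost=28
9. q=(16,1) nearest=2 d=8 new=(12,1) → add node 9 parent=2 cost=12
10. q=(11,34) nearest=8 d=10 new=(11,28) → add node 10 parent=8 cost=32
11. q=(21,7) nearest=6 d=8 new=(18,11) → add node 11 parent=6 cost=27
12. q=(1,22) nearest=7 d=6 new=(3,22) → add node 12 parent=7 cost=28
13. q=(11,12) nearest=6 d=3 new=(11,12) → add node 13 parent=6 cost=26
14. q=(6,15) nearest=4 d=3 new=(6,15) → add node 14 parent=4 cost=19
15. q=(4,34) nearest=10 d=7 new=(7,32) → add node 15 parent=10 cost=36
16. q=(19,3) nearest=9 d=7 new=(16,3) → add node 16 parent=9 cost=16
17. q=(2,39) nearest=15 d=7 new=(3,36) → add node 17 parent=15 cost=40

Node count: 18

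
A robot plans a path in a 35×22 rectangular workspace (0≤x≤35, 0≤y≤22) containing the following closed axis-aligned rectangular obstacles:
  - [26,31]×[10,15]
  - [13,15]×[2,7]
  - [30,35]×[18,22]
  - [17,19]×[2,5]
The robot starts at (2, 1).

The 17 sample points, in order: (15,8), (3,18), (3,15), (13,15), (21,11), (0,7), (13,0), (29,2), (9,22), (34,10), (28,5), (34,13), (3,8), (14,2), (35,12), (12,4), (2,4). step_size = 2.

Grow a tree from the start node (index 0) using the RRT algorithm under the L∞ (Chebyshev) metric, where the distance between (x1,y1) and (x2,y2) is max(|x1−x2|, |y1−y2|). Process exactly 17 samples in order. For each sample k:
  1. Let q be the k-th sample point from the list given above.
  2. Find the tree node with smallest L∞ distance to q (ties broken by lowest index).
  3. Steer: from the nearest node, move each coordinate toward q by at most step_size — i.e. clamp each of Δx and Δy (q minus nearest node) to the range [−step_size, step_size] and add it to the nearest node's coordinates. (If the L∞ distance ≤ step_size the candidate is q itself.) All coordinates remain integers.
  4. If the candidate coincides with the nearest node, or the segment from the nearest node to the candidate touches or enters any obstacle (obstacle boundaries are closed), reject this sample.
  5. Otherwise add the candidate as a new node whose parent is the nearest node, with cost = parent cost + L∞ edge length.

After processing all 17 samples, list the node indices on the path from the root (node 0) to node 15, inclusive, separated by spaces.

Path: 0 1 2 4 5 8 13 15

1. q=(15,8) nearest=0 d=13 new=(4,3) → add node 1 parent=0 cost=2
2. q=(3,18) nearest=1 d=15 new=(3,5) → add node 2 parent=1 cost=4
3. q=(3,15) nearest=2 d=10 new=(3,7) → add node 3 parent=2 cost=6
4. q=(13,15) nearest=2 d=10 new=(5,7) → add node 4 parent=2 cost=6
5. q=(21,11) nearest=4 d=16 new=(7,9) → add node 5 parent=4 cost=8
6. q=(0,7) nearest=2 d=3 new=(1,7) → add node 6 parent=2 cost=6
7. q=(13,0) nearest=4 d=8 new=(7,5) → add node 7 parent=4 cost=8
8. q=(29,2) nearest=5 d=22 new=(9,7) → add node 8 parent=5 cost=10
9. q=(9,22) nearest=5 d=13 new=(9,11) → add node 9 parent=5 cost=10
10. q=(34,10) nearest=8 d=25 new=(11,9) → add node 10 parent=8 cost=12
11. q=(28,5) nearest=10 d=17 new=(13,7) → blocked by [13,15]×[2,7], reject
12. q=(34,13) nearest=10 d=23 new=(13,11) → add node 11 parent=10 cost=14
13. q=(3,8) nearest=3 d=1 new=(3,8) → add node 12 parent=3 cost=7
14. q=(14,2) nearest=8 d=5 new=(11,5) → add node 13 parent=8 cost=12
15. q=(35,12) nearest=11 d=22 new=(15,12) → add node 14 parent=11 cost=16
16. q=(12,4) nearest=13 d=1 new=(12,4) → add node 15 parent=13 cost=13
17. q=(2,4) nearest=2 d=1 new=(2,4) → add node 16 parent=2 cost=5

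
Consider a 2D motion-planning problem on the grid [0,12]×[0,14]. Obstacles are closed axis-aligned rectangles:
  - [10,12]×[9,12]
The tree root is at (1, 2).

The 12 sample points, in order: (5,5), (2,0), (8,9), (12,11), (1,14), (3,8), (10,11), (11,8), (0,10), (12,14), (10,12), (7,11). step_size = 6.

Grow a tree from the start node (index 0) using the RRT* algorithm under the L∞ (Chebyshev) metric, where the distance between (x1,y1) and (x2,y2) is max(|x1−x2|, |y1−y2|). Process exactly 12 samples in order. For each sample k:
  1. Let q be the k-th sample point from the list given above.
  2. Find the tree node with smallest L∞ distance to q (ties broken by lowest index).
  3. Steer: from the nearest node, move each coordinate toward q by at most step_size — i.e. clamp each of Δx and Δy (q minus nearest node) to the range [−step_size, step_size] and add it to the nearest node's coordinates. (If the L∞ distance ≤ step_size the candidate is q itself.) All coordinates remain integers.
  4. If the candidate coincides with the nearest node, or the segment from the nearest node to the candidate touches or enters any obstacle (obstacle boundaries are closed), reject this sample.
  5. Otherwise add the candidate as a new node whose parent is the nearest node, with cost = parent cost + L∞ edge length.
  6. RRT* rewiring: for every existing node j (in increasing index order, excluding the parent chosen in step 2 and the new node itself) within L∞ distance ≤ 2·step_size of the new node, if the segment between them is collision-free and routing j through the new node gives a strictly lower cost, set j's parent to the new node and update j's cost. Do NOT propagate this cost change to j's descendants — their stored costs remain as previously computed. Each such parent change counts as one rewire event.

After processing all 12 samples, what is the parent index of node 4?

1. q=(5,5) nearest=0 d=4 new=(5,5) → add node 1 parent=0 cost=4
2. q=(2,0) nearest=0 d=2 new=(2,0) → add node 2 parent=0 cost=2
3. q=(8,9) nearest=1 d=4 new=(8,9) → add node 3 parent=1 cost=8
4. q=(12,11) nearest=3 d=4 new=(12,11) → blocked by [10,12]×[9,12], reject
5. q=(1,14) nearest=3 d=7 new=(2,14) → add node 4 parent=3 cost=14
6. q=(3,8) nearest=1 d=3 new=(3,8) → add node 5 parent=1 cost=7; rewire 4→5 (13<14)
7. q=(10,11) nearest=3 d=2 new=(10,11) → blocked by [10,12]×[9,12], reject
8. q=(11,8) nearest=3 d=3 new=(11,8) → add node 6 parent=3 cost=11
9. q=(0,10) nearest=5 d=3 new=(0,10) → add node 7 parent=5 cost=10
10. q=(12,14) nearest=3 d=5 new=(12,14) → blocked by [10,12]×[9,12], reject
11. q=(10,12) nearest=3 d=3 new=(10,12) → blocked by [10,12]×[9,12], reject
12. q=(7,11) nearest=3 d=2 new=(7,11) → add node 8 parent=3 cost=10

Parent of node 4: 5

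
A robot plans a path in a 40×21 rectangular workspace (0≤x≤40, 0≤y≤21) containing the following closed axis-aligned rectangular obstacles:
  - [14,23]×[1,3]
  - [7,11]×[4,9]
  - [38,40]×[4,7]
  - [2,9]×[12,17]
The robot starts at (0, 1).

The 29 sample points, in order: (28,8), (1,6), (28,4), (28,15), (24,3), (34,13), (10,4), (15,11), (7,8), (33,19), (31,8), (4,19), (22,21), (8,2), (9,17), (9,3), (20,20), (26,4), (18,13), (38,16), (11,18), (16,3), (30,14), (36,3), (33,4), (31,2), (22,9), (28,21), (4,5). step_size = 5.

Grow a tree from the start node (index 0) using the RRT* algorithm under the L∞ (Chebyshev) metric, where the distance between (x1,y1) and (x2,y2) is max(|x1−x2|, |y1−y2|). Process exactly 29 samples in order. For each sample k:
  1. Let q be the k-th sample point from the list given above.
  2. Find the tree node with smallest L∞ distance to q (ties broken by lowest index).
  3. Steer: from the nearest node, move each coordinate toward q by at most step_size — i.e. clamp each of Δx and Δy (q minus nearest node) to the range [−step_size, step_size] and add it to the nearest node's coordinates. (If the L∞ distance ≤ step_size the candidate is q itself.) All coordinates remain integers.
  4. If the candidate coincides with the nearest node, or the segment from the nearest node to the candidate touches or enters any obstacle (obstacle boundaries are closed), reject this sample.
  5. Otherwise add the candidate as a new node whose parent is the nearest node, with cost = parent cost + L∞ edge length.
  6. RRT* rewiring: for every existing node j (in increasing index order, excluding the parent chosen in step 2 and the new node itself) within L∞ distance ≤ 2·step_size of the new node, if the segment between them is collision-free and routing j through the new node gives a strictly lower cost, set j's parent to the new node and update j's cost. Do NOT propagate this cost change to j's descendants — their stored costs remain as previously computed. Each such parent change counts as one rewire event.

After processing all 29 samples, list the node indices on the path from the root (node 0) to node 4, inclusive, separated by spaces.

1. q=(28,8) nearest=0 d=28 new=(5,6) → add node 1 parent=0 cost=5
2. q=(1,6) nearest=1 d=4 new=(1,6) → add node 2 parent=1 cost=9
3. q=(28,4) nearest=1 d=23 new=(10,4) → blocked by [7,11]×[4,9], reject
4. q=(28,15) nearest=1 d=23 new=(10,11) → blocked by [7,11]×[4,9], reject
5. q=(24,3) nearest=1 d=19 new=(10,3) → blocked by [7,11]×[4,9], reject
6. q=(34,13) nearest=1 d=29 new=(10,11) → blocked by [7,11]×[4,9], reject
7. q=(10,4) nearest=1 d=5 new=(10,4) → blocked by [7,11]×[4,9], reject
8. q=(15,11) nearest=1 d=10 new=(10,11) → blocked by [7,11]×[4,9], reject
9. q=(7,8) nearest=1 d=2 new=(7,8) → blocked by [7,11]×[4,9], reject
10. q=(33,19) nearest=1 d=28 new=(10,11) → blocked by [7,11]×[4,9], reject
11. q=(31,8) nearest=1 d=26 new=(10,8) → blocked by [7,11]×[4,9], reject
12. q=(4,19) nearest=1 d=13 new=(4,11) → add node 3 parent=1 cost=10
13. q=(22,21) nearest=1 d=17 new=(10,11) → blocked by [7,11]×[4,9], reject
14. q=(8,2) nearest=1 d=4 new=(8,2) → add node 4 parent=1 cost=9
15. q=(9,17) nearest=3 d=6 new=(9,16) → blocked by [2,9]×[12,17], reject
16. q=(9,3) nearest=4 d=1 new=(9,3) → add node 5 parent=4 cost=10
17. q=(20,20) nearest=1 d=15 new=(10,11) → blocked by [7,11]×[4,9], reject
18. q=(26,4) nearest=5 d=17 new=(14,4) → add node 6 parent=5 cost=15
19. q=(18,13) nearest=6 d=9 new=(18,9) → add node 7 parent=6 cost=20
20. q=(38,16) nearest=7 d=20 new=(23,14) → add node 8 parent=7 cost=25
21. q=(11,18) nearest=3 d=7 new=(9,16) → blocked by [2,9]×[12,17], reject
22. q=(16,3) nearest=6 d=2 new=(16,3) → blocked by [14,23]×[1,3], reject
23. q=(30,14) nearest=8 d=7 new=(28,14) → add node 9 parent=8 cost=30
24. q=(36,3) nearest=9 d=11 new=(33,9) → add node 10 parent=9 cost=35
25. q=(33,4) nearest=10 d=5 new=(33,4) → add node 11 parent=10 cost=40
26. q=(31,2) nearest=11 d=2 new=(31,2) → add node 12 parent=11 cost=42
27. q=(22,9) nearest=7 d=4 new=(22,9) → add node 13 parent=7 cost=24; rewire 12→13 (33<42)
28. q=(28,21) nearest=8 d=7 new=(28,19) → add node 14 parent=8 cost=30
29. q=(4,5) nearest=1 d=1 new=(4,5) → add node 15 parent=1 cost=6

Path: 0 1 4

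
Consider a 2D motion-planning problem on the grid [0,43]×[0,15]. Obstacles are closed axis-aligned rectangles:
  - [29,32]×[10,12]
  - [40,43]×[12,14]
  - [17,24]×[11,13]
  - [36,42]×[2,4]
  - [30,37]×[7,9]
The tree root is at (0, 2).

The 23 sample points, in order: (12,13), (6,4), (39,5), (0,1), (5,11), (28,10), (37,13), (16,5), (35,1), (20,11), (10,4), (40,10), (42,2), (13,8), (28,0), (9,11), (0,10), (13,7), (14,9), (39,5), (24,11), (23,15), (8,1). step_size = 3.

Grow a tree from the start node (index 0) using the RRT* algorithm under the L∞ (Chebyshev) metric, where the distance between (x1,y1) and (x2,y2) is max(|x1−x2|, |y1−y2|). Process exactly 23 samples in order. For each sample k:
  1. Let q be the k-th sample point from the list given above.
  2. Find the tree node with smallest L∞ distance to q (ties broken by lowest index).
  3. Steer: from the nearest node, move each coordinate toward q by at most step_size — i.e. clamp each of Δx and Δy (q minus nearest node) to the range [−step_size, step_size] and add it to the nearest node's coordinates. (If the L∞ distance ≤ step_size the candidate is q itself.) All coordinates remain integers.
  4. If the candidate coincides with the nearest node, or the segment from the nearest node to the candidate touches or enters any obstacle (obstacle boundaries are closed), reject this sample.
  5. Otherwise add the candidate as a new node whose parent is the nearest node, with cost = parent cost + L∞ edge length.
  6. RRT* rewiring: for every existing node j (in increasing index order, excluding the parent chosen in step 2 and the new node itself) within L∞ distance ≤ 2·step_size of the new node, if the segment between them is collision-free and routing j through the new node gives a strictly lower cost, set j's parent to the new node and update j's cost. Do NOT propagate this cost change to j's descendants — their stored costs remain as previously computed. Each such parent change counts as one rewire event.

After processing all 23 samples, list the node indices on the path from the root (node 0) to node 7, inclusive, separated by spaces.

Path: 0 1 2 3 6 7

1. q=(12,13) nearest=0 d=12 new=(3,5) → add node 1 parent=0 cost=3
2. q=(6,4) nearest=1 d=3 new=(6,4) → add node 2 parent=1 cost=6
3. q=(39,5) nearest=2 d=33 new=(9,5) → add node 3 parent=2 cost=9
4. q=(0,1) nearest=0 d=1 new=(0,1) → add node 4 parent=0 cost=1
5. q=(5,11) nearest=1 d=6 new=(5,8) → add node 5 parent=1 cost=6
6. q=(28,10) nearest=3 d=19 new=(12,8) → add node 6 parent=3 cost=12
7. q=(37,13) nearest=6 d=25 new=(15,11) → add node 7 parent=6 cost=15
8. q=(16,5) nearest=6 d=4 new=(15,5) → add node 8 parent=6 cost=15
9. q=(35,1) nearest=7 d=20 new=(18,8) → add node 9 parent=7 cost=18
10. q=(20,11) nearest=9 d=3 new=(20,11) → blocked by [17,24]×[11,13], reject
11. q=(10,4) nearest=3 d=1 new=(10,4) → add node 10 parent=3 cost=10
12. q=(40,10) nearest=9 d=22 new=(21,10) → add node 11 parent=9 cost=21
13. q=(42,2) nearest=11 d=21 new=(24,7) → add node 12 parent=11 cost=24
14. q=(13,8) nearest=6 d=1 new=(13,8) → add node 13 parent=6 cost=13
15. q=(28,0) nearest=12 d=7 new=(27,4) → add node 14 parent=12 cost=27
16. q=(9,11) nearest=6 d=3 new=(9,11) → add node 15 parent=6 cost=15
17. q=(0,10) nearest=1 d=5 new=(0,8) → add node 16 parent=1 cost=6
18. q=(13,7) nearest=6 d=1 new=(13,7) → add node 17 parent=6 cost=13
19. q=(14,9) nearest=13 d=1 new=(14,9) → add node 18 parent=13 cost=14
20. q=(39,5) nearest=14 d=12 new=(30,5) → add node 19 parent=14 cost=30
21. q=(24,11) nearest=11 d=3 new=(24,11) → blocked by [17,24]×[11,13], reject
22. q=(23,15) nearest=11 d=5 new=(23,13) → blocked by [17,24]×[11,13], reject
23. q=(8,1) nearest=2 d=3 new=(8,1) → add node 20 parent=2 cost=9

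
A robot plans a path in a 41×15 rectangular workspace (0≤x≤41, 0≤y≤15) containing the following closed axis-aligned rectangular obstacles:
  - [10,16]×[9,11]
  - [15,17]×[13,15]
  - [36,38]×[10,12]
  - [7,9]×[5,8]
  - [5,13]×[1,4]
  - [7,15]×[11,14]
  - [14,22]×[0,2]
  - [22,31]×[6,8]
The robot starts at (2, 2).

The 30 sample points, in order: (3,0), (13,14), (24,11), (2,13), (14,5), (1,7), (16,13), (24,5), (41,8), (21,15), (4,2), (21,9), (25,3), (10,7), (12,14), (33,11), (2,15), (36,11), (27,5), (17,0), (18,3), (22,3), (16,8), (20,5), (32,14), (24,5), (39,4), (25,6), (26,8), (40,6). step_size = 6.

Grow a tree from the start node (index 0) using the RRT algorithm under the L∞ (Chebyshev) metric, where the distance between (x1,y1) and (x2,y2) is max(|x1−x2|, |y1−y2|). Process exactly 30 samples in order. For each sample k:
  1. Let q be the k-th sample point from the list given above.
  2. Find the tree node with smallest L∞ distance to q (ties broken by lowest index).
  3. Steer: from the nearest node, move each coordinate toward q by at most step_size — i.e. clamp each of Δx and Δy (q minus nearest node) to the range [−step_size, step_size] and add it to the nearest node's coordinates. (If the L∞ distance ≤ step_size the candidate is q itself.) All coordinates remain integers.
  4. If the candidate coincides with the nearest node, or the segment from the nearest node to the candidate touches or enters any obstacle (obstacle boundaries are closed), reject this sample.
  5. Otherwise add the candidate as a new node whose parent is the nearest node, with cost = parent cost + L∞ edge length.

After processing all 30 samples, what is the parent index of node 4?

1. q=(3,0) nearest=0 d=2 new=(3,0) → add node 1 parent=0 cost=2
2. q=(13,14) nearest=0 d=12 new=(8,8) → blocked by [7,9]×[5,8], reject
3. q=(24,11) nearest=1 d=21 new=(9,6) → blocked by [7,9]×[5,8], reject
4. q=(2,13) nearest=0 d=11 new=(2,8) → add node 2 parent=0 cost=6
5. q=(14,5) nearest=1 d=11 new=(9,5) → blocked by [7,9]×[5,8], reject
6. q=(1,7) nearest=2 d=1 new=(1,7) → add node 3 parent=2 cost=7
7. q=(16,13) nearest=1 d=13 new=(9,6) → blocked by [7,9]×[5,8], reject
8. q=(24,5) nearest=1 d=21 new=(9,5) → blocked by [7,9]×[5,8], reject
9. q=(41,8) nearest=1 d=38 new=(9,6) → blocked by [7,9]×[5,8], reject
10. q=(21,15) nearest=1 d=18 new=(9,6) → blocked by [7,9]×[5,8], reject
11. q=(4,2) nearest=0 d=2 new=(4,2) → add node 4 parent=0 cost=2
12. q=(21,9) nearest=4 d=17 new=(10,8) → blocked by [7,9]×[5,8], reject
13. q=(25,3) nearest=4 d=21 new=(10,3) → blocked by [5,13]×[1,4], reject
14. q=(10,7) nearest=4 d=6 new=(10,7) → blocked by [7,9]×[5,8], reject
15. q=(12,14) nearest=2 d=10 new=(8,14) → blocked by [7,15]×[11,14], reject
16. q=(33,11) nearest=4 d=29 new=(10,8) → blocked by [7,9]×[5,8], reject
17. q=(2,15) nearest=2 d=7 new=(2,14) → add node 5 parent=2 cost=12
18. q=(36,11) nearest=4 d=32 new=(10,8) → blocked by [7,9]×[5,8], reject
19. q=(27,5) nearest=4 d=23 new=(10,5) → blocked by [5,13]×[1,4], reject
20. q=(17,0) nearest=4 d=13 new=(10,0) → blocked by [5,13]×[1,4], reject
21. q=(18,3) nearest=4 d=14 new=(10,3) → blocked by [5,13]×[1,4], reject
22. q=(22,3) nearest=4 d=18 new=(10,3) → blocked by [5,13]×[1,4], reject
23. q=(16,8) nearest=4 d=12 new=(10,8) → blocked by [7,9]×[5,8], reject
24. q=(20,5) nearest=4 d=16 new=(10,5) → blocked by [5,13]×[1,4], reject
25. q=(32,14) nearest=4 d=28 new=(10,8) → blocked by [7,9]×[5,8], reject
26. q=(24,5) nearest=4 d=20 new=(10,5) → blocked by [5,13]×[1,4], reject
27. q=(39,4) nearest=4 d=35 new=(10,4) → blocked by [5,13]×[1,4], reject
28. q=(25,6) nearest=4 d=21 new=(10,6) → blocked by [7,9]×[5,8], reject
29. q=(26,8) nearest=4 d=22 new=(10,8) → blocked by [7,9]×[5,8], reject
30. q=(40,6) nearest=4 d=36 new=(10,6) → blocked by [7,9]×[5,8], reject

Parent of node 4: 0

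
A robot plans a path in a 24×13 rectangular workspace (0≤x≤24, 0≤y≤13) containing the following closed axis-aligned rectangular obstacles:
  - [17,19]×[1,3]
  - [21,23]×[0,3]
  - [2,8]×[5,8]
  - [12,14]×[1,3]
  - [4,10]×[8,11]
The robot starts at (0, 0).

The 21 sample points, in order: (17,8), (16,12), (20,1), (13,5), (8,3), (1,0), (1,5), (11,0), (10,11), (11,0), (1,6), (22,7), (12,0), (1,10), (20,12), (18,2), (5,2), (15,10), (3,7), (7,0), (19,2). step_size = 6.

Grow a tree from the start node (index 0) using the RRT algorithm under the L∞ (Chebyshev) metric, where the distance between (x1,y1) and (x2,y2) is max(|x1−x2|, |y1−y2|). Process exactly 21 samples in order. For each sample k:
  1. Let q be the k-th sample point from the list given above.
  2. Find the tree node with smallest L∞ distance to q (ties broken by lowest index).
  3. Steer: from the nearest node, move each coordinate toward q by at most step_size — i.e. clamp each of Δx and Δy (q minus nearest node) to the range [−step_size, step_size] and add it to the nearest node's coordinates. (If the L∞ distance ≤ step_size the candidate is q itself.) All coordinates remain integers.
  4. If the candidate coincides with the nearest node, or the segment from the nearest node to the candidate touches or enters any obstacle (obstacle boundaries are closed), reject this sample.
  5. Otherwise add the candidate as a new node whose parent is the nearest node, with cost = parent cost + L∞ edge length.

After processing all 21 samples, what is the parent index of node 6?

1. q=(17,8) nearest=0 d=17 new=(6,6) → blocked by [2,8]×[5,8], reject
2. q=(16,12) nearest=0 d=16 new=(6,6) → blocked by [2,8]×[5,8], reject
3. q=(20,1) nearest=0 d=20 new=(6,1) → add node 1 parent=0 cost=6
4. q=(13,5) nearest=1 d=7 new=(12,5) → add node 2 parent=1 cost=12
5. q=(8,3) nearest=1 d=2 new=(8,3) → add node 3 parent=1 cost=8
6. q=(1,0) nearest=0 d=1 new=(1,0) → add node 4 parent=0 cost=1
7. q=(1,5) nearest=0 d=5 new=(1,5) → add node 5 parent=0 cost=5
8. q=(11,0) nearest=3 d=3 new=(11,0) → add node 6 parent=3 cost=11
9. q=(10,11) nearest=2 d=6 new=(10,11) → blocked by [4,10]×[8,11], reject
10. q=(11,0) nearest=6 d=0 → coincident, reject
11. q=(1,6) nearest=5 d=1 new=(1,6) → add node 7 parent=5 cost=6
12. q=(22,7) nearest=2 d=10 new=(18,7) → add node 8 parent=2 cost=18
13. q=(12,0) nearest=6 d=1 new=(12,0) → add node 9 parent=6 cost=12
14. q=(1,10) nearest=7 d=4 new=(1,10) → add node 10 parent=7 cost=10
15. q=(20,12) nearest=8 d=5 new=(20,12) → add node 11 parent=8 cost=23
16. q=(18,2) nearest=8 d=5 new=(18,2) → blocked by [17,19]×[1,3], reject
17. q=(5,2) nearest=1 d=1 new=(5,2) → add node 12 parent=1 cost=7
18. q=(15,10) nearest=8 d=3 new=(15,10) → add node 13 parent=8 cost=21
19. q=(3,7) nearest=5 d=2 new=(3,7) → blocked by [2,8]×[5,8], reject
20. q=(7,0) nearest=1 d=1 new=(7,0) → add node 14 parent=1 cost=7
21. q=(19,2) nearest=8 d=5 new=(19,2) → blocked by [17,19]×[1,3], reject

Parent of node 6: 3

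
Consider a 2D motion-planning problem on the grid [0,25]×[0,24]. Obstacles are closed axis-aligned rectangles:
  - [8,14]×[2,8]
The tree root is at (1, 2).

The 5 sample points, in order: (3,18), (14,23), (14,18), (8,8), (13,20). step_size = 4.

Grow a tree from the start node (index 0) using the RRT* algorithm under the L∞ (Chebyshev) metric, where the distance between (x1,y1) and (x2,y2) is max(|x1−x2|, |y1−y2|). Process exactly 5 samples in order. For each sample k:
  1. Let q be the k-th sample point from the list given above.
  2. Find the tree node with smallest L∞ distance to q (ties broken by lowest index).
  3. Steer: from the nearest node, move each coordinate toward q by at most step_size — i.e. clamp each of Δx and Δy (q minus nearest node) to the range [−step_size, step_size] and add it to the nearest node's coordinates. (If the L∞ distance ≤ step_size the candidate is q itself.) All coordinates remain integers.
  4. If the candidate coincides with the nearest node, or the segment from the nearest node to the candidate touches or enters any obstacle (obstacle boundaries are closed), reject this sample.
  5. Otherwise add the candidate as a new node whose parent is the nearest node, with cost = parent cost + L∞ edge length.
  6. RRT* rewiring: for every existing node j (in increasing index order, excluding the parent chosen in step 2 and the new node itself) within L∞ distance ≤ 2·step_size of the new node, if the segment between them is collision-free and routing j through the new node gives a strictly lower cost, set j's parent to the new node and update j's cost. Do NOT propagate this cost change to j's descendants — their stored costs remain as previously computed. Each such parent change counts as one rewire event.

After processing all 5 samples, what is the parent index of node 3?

1. q=(3,18) nearest=0 d=16 new=(3,6) → add node 1 parent=0 cost=4
2. q=(14,23) nearest=1 d=17 new=(7,10) → add node 2 parent=1 cost=8
3. q=(14,18) nearest=2 d=8 new=(11,14) → add node 3 parent=2 cost=12
4. q=(8,8) nearest=2 d=2 new=(8,8) → blocked by [8,14]×[2,8], reject
5. q=(13,20) nearest=3 d=6 new=(13,18) → add node 4 parent=3 cost=16

Parent of node 3: 2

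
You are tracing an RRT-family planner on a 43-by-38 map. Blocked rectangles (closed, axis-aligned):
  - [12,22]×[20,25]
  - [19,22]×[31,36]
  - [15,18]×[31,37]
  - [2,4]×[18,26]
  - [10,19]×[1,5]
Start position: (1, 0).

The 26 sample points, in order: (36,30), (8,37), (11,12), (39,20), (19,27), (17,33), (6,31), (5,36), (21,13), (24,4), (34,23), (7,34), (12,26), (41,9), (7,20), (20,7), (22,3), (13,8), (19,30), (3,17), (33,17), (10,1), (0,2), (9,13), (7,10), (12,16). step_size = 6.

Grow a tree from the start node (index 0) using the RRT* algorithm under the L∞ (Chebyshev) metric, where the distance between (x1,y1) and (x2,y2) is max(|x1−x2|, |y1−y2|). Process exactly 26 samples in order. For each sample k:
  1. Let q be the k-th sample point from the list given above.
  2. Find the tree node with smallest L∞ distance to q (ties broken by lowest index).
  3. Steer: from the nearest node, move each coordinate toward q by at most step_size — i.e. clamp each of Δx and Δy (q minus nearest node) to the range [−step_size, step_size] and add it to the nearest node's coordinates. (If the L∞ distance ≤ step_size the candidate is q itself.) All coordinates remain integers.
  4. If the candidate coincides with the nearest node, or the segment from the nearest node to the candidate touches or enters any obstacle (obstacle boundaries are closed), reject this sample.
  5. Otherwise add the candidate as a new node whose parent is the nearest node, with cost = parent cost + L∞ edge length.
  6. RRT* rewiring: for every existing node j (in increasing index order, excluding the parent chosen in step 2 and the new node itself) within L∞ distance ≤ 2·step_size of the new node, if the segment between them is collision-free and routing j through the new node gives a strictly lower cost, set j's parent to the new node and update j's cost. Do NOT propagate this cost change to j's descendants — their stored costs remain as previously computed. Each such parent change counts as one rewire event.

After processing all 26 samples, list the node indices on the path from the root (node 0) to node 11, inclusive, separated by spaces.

Path: 0 1 2 16 18 6 11

1. q=(36,30) nearest=0 d=35 new=(7,6) → add node 1 parent=0 cost=6
2. q=(8,37) nearest=1 d=31 new=(8,12) → add node 2 parent=1 cost=12
3. q=(11,12) nearest=2 d=3 new=(11,12) → add node 3 parent=2 cost=15
4. q=(39,20) nearest=3 d=28 new=(17,18) → add node 4 parent=3 cost=21
5. q=(19,27) nearest=4 d=9 new=(19,24) → blocked by [12,22]×[20,25], reject
6. q=(17,33) nearest=4 d=15 new=(17,24) → blocked by [12,22]×[20,25], reject
7. q=(6,31) nearest=4 d=13 new=(11,24) → blocked by [12,22]×[20,25], reject
8. q=(5,36) nearest=4 d=18 new=(11,24) → blocked by [12,22]×[20,25], reject
9. q=(21,13) nearest=4 d=5 new=(21,13) → add node 5 parent=4 cost=26
10. q=(24,4) nearest=5 d=9 new=(24,7) → add node 6 parent=5 cost=32
11. q=(34,23) nearest=5 d=13 new=(27,19) → add node 7 parent=5 cost=32
12. q=(7,34) nearest=4 d=16 new=(11,24) → blocked by [12,22]×[20,25], reject
13. q=(12,26) nearest=4 d=8 new=(12,24) → blocked by [12,22]×[20,25], reject
14. q=(41,9) nearest=7 d=14 new=(33,13) → add node 8 parent=7 cost=38
15. q=(7,20) nearest=2 d=8 new=(7,18) → add node 9 parent=2 cost=18
16. q=(20,7) nearest=6 d=4 new=(20,7) → add node 10 parent=6 cost=36
17. q=(22,3) nearest=6 d=4 new=(22,3) → add node 11 parent=6 cost=36
18. q=(13,8) nearest=3 d=4 new=(13,8) → add node 12 parent=3 cost=19; rewire 6→12 (30<32); rewire 10→12 (26<36)
19. q=(19,30) nearest=7 d=11 new=(21,25) → blocked by [12,22]×[20,25], reject
20. q=(3,17) nearest=9 d=4 new=(3,17) → add node 13 parent=9 cost=22
21. q=(33,17) nearest=8 d=4 new=(33,17) → add node 14 parent=8 cost=42
22. q=(10,1) nearest=1 d=5 new=(10,1) → blocked by [10,19]×[1,5], reject
23. q=(0,2) nearest=0 d=2 new=(0,2) → add node 15 parent=0 cost=2; rewire 3→15 (13<15)
24. q=(9,13) nearest=2 d=1 new=(9,13) → add node 16 parent=2 cost=13; rewire 5→16 (25<26); rewire 10→16 (24<26); rewire 12→16 (18<19); rewire 13→16 (19<22)
25. q=(7,10) nearest=2 d=2 new=(7,10) → add node 17 parent=2 cost=14
26. q=(12,16) nearest=16 d=3 new=(12,16) → add node 18 parent=16 cost=16; rewire 6→18 (28<30)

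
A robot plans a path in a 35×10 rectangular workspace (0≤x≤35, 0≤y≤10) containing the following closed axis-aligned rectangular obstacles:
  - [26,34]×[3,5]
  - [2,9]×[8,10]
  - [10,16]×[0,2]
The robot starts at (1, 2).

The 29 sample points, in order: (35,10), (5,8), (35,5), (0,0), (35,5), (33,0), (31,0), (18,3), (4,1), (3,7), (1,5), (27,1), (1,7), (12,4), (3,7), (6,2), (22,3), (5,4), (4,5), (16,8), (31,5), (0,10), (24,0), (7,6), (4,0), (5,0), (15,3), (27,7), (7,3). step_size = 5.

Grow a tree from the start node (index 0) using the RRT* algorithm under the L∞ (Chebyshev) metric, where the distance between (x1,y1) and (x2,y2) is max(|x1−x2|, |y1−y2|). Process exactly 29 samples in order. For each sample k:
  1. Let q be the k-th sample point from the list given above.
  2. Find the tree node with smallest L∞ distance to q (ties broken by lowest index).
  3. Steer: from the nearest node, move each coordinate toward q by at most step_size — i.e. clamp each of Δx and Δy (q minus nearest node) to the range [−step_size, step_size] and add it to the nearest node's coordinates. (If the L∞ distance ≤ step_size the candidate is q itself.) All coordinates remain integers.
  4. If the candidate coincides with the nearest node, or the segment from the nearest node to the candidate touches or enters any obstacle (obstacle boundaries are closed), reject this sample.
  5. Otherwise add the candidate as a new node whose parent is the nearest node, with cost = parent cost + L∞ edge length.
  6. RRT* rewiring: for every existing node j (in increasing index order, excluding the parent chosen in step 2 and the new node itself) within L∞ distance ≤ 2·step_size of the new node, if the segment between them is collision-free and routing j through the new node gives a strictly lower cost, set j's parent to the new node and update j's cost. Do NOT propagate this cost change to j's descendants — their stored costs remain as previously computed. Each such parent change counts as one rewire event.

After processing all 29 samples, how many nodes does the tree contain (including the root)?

Node count: 26

1. q=(35,10) nearest=0 d=34 new=(6,7) → add node 1 parent=0 cost=5
2. q=(5,8) nearest=1 d=1 new=(5,8) → blocked by [2,9]×[8,10], reject
3. q=(35,5) nearest=1 d=29 new=(11,5) → add node 2 parent=1 cost=10
4. q=(0,0) nearest=0 d=2 new=(0,0) → add node 3 parent=0 cost=2
5. q=(35,5) nearest=2 d=24 new=(16,5) → add node 4 parent=2 cost=15
6. q=(33,0) nearest=4 d=17 new=(21,0) → add node 5 parent=4 cost=20
7. q=(31,0) nearest=5 d=10 new=(26,0) → add node 6 parent=5 cost=25
8. q=(18,3) nearest=4 d=2 new=(18,3) → add node 7 parent=4 cost=17
9. q=(4,1) nearest=0 d=3 new=(4,1) → add node 8 parent=0 cost=3
10. q=(3,7) nearest=1 d=3 new=(3,7) → add node 9 parent=1 cost=8
11. q=(1,5) nearest=9 d=2 new=(1,5) → add node 10 parent=9 cost=10
12. q=(27,1) nearest=6 d=1 new=(27,1) → add node 11 parent=6 cost=26
13. q=(1,7) nearest=9 d=2 new=(1,7) → add node 12 parent=9 cost=10
14. q=(12,4) nearest=2 d=1 new=(12,4) → add node 13 parent=2 cost=11
15. q=(3,7) nearest=9 d=0 → coincident, reject
16. q=(6,2) nearest=8 d=2 new=(6,2) → add node 14 parent=8 cost=5
17. q=(22,3) nearest=5 d=3 new=(22,3) → add node 15 parent=5 cost=23
18. q=(5,4) nearest=14 d=2 new=(5,4) → add node 16 parent=14 cost=7
19. q=(4,5) nearest=16 d=1 new=(4,5) → add node 17 parent=16 cost=8
20. q=(16,8) nearest=4 d=3 new=(16,8) → add node 18 parent=4 cost=18
21. q=(31,5) nearest=11 d=4 new=(31,5) → blocked by [26,34]×[3,5], reject
22. q=(0,10) nearest=9 d=3 new=(0,10) → blocked by [2,9]×[8,10], reject
23. q=(24,0) nearest=6 d=2 new=(24,0) → add node 19 parent=6 cost=27
24. q=(7,6) nearest=1 d=1 new=(7,6) → add node 20 parent=1 cost=6; rewire 18→20 (15<18)
25. q=(4,0) nearest=8 d=1 new=(4,0) → add node 21 parent=8 cost=4; rewire 10→21 (9<10)
26. q=(5,0) nearest=8 d=1 new=(5,0) → add node 22 parent=8 cost=4
27. q=(15,3) nearest=4 d=2 new=(15,3) → add node 23 parent=4 cost=17; rewire 19→23 (26<27)
28. q=(27,7) nearest=15 d=5 new=(27,7) → add node 24 parent=15 cost=28
29. q=(7,3) nearest=14 d=1 new=(7,3) → add node 25 parent=14 cost=6; rewire 23→25 (14<17)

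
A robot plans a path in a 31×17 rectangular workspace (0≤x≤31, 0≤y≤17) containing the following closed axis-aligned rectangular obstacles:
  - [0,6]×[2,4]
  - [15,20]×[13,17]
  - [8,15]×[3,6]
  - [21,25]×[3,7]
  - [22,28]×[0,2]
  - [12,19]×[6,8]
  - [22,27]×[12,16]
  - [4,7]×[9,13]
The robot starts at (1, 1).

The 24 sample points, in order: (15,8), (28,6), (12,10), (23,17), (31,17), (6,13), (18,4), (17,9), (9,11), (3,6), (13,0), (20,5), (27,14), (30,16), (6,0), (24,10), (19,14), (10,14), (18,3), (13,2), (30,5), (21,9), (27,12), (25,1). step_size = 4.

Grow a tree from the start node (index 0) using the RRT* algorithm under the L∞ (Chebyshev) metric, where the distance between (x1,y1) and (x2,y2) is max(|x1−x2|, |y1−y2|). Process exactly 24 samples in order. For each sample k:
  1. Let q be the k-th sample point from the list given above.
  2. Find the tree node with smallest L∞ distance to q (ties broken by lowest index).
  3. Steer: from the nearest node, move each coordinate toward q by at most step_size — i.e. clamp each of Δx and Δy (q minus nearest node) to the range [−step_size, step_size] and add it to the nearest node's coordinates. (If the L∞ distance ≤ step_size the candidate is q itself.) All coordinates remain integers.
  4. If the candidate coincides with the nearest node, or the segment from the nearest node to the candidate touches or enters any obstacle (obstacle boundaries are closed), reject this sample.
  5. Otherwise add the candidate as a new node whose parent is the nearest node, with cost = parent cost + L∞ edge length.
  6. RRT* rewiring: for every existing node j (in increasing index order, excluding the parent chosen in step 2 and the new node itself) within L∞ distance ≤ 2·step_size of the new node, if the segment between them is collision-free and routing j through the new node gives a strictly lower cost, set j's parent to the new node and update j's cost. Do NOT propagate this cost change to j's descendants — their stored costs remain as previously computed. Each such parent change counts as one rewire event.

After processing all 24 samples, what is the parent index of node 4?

Parent of node 4: 3

1. q=(15,8) nearest=0 d=14 new=(5,5) → blocked by [0,6]×[2,4], reject
2. q=(28,6) nearest=0 d=27 new=(5,5) → blocked by [0,6]×[2,4], reject
3. q=(12,10) nearest=0 d=11 new=(5,5) → blocked by [0,6]×[2,4], reject
4. q=(23,17) nearest=0 d=22 new=(5,5) → blocked by [0,6]×[2,4], reject
5. q=(31,17) nearest=0 d=30 new=(5,5) → blocked by [0,6]×[2,4], reject
6. q=(6,13) nearest=0 d=12 new=(5,5) → blocked by [0,6]×[2,4], reject
7. q=(18,4) nearest=0 d=17 new=(5,4) → blocked by [0,6]×[2,4], reject
8. q=(17,9) nearest=0 d=16 new=(5,5) → blocked by [0,6]×[2,4], reject
9. q=(9,11) nearest=0 d=10 new=(5,5) → blocked by [0,6]×[2,4], reject
10. q=(3,6) nearest=0 d=5 new=(3,5) → blocked by [0,6]×[2,4], reject
11. q=(13,0) nearest=0 d=12 new=(5,0) → add node 1 parent=0 cost=4
12. q=(20,5) nearest=1 d=15 new=(9,4) → blocked by [8,15]×[3,6], reject
13. q=(27,14) nearest=1 d=22 new=(9,4) → blocked by [8,15]×[3,6], reject
14. q=(30,16) nearest=1 d=25 new=(9,4) → blocked by [8,15]×[3,6], reject
15. q=(6,0) nearest=1 d=1 new=(6,0) → add node 2 parent=1 cost=5
16. q=(24,10) nearest=2 d=18 new=(10,4) → blocked by [8,15]×[3,6], reject
17. q=(19,14) nearest=1 d=14 new=(9,4) → blocked by [8,15]×[3,6], reject
18. q=(10,14) nearest=0 d=13 new=(5,5) → blocked by [0,6]×[2,4], reject
19. q=(18,3) nearest=2 d=12 new=(10,3) → blocked by [8,15]×[3,6], reject
20. q=(13,2) nearest=2 d=7 new=(10,2) → add node 3 parent=2 cost=9
21. q=(30,5) nearest=3 d=20 new=(14,5) → blocked by [8,15]×[3,6], reject
22. q=(21,9) nearest=3 d=11 new=(14,6) → blocked by [8,15]×[3,6], reject
23. q=(27,12) nearest=3 d=17 new=(14,6) → blocked by [8,15]×[3,6], reject
24. q=(25,1) nearest=3 d=15 new=(14,1) → add node 4 parent=3 cost=13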